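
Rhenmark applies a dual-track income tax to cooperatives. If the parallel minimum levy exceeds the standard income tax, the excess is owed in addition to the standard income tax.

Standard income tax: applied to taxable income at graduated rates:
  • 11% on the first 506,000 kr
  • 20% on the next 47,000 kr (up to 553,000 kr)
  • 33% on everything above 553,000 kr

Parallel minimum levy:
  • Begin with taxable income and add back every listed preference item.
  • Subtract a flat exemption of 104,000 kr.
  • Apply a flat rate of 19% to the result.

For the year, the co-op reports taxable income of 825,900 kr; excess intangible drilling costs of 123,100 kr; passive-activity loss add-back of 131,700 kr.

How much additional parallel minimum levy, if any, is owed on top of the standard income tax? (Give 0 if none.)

30,456 kr

Parallel minimum levy:
  Adjusted income: 825,900 kr + 123,100 kr + 131,700 kr = 1,080,700 kr
  Less exemption 104,000 kr → base 976,700 kr
  976,700 kr × 19% = 185,573 kr

Standard income tax:
  506,000 kr × 11% = 55,660 kr
  47,000 kr × 20% = 9,400 kr
  272,900 kr × 33% = 90,057 kr
  → 155,117 kr

Excess of parallel minimum levy over standard income tax: 185,573 kr − 155,117 kr = 30,456 kr.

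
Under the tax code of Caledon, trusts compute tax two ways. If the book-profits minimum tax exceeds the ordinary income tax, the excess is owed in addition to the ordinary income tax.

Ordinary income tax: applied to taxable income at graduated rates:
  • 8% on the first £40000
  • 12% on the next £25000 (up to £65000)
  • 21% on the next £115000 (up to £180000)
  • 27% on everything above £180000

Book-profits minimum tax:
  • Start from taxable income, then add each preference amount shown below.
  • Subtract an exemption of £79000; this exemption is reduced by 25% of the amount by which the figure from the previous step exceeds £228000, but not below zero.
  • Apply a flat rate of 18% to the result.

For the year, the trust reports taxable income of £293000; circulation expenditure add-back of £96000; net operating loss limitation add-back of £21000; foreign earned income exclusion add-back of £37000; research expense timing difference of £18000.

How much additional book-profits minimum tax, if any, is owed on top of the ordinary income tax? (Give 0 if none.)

£19285

Ordinary income tax:
  £40000 × 8% = £3200
  £25000 × 12% = £3000
  £115000 × 21% = £24150
  £113000 × 27% = £30510
  → £60860

Book-profits minimum tax:
  Adjusted income: £293000 + £96000 + £21000 + £37000 + £18000 = £465000
  Exemption: £79000 − 25% × (£465000 − £228000) = £79000 − £59250 = £19750
  Base: £465000 − £19750 = £445250
  £445250 × 18% = £80145

Excess of book-profits minimum tax over ordinary income tax: £80145 − £60860 = £19285.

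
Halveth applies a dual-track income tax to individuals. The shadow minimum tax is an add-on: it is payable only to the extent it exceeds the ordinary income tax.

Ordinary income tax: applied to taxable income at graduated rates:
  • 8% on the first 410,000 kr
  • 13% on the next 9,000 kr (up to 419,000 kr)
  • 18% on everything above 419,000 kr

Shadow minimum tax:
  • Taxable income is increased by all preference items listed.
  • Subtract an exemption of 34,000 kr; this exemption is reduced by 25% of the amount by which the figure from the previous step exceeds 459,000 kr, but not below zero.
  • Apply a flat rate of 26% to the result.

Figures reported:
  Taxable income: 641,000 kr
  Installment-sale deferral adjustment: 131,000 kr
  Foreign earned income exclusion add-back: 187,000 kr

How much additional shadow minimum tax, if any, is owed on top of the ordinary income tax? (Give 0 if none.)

Ordinary income tax:
  410,000 kr × 8% = 32,800 kr
  9,000 kr × 13% = 1,170 kr
  222,000 kr × 18% = 39,960 kr
  → 73,930 kr

Shadow minimum tax:
  Adjusted income: 641,000 kr + 131,000 kr + 187,000 kr = 959,000 kr
  Exemption: 25% × (959,000 kr − 459,000 kr) = 125,000 kr ≥ 34,000 kr, so the exemption is fully phased out
  Base: 959,000 kr − 0 kr = 959,000 kr
  959,000 kr × 26% = 249,340 kr

Excess of shadow minimum tax over ordinary income tax: 249,340 kr − 73,930 kr = 175,410 kr.

175,410 kr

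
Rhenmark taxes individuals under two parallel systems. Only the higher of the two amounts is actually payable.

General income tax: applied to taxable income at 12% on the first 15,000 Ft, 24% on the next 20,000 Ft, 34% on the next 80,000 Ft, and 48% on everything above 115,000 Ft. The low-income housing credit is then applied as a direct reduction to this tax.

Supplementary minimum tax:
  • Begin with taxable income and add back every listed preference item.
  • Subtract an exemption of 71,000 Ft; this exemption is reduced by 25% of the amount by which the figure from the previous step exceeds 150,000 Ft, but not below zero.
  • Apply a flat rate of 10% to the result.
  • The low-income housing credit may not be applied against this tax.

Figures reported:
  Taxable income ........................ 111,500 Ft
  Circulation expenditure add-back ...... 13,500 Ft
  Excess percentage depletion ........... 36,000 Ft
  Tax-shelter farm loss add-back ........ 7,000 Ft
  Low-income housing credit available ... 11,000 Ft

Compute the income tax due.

Supplementary minimum tax:
  Adjusted income: 111,500 Ft + 13,500 Ft + 36,000 Ft + 7,000 Ft = 168,000 Ft
  Exemption: 71,000 Ft − 25% × (168,000 Ft − 150,000 Ft) = 71,000 Ft − 4,500 Ft = 66,500 Ft
  Base: 168,000 Ft − 66,500 Ft = 101,500 Ft
  101,500 Ft × 10% = 10,150 Ft

General income tax:
  15,000 Ft × 12% = 1,800 Ft
  20,000 Ft × 24% = 4,800 Ft
  76,500 Ft × 34% = 26,010 Ft
  → 32,610 Ft
  Less low-income housing credit 11,000 Ft → 21,610 Ft

21,610 Ft > 10,150 Ft, so the general income tax governs.

21,610 Ft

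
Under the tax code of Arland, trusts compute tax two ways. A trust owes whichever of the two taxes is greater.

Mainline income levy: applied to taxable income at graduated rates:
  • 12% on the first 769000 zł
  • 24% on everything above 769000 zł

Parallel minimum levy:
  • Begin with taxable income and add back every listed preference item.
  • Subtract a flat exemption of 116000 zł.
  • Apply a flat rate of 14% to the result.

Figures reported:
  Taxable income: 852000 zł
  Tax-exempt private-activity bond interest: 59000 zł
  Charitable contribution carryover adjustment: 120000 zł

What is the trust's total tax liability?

128100 zł

Parallel minimum levy:
  Adjusted income: 852000 zł + 59000 zł + 120000 zł = 1031000 zł
  Less exemption 116000 zł → base 915000 zł
  915000 zł × 14% = 128100 zł

Mainline income levy:
  769000 zł × 12% = 92280 zł
  83000 zł × 24% = 19920 zł
  → 112200 zł

128100 zł > 112200 zł, so the parallel minimum levy is the binding amount.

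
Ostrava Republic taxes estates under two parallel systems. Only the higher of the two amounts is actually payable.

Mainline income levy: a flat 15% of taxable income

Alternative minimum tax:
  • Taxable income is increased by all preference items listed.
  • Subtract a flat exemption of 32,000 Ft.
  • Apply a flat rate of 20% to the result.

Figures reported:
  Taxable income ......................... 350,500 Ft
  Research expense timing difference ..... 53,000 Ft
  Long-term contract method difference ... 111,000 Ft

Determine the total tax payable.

96,500 Ft

Alternative minimum tax:
  Adjusted income: 350,500 Ft + 53,000 Ft + 111,000 Ft = 514,500 Ft
  Less exemption 32,000 Ft → base 482,500 Ft
  482,500 Ft × 20% = 96,500 Ft

Mainline income levy:
  350,500 Ft × 15% = 52,575 Ft

96,500 Ft > 52,575 Ft, so the alternative minimum tax is the binding amount.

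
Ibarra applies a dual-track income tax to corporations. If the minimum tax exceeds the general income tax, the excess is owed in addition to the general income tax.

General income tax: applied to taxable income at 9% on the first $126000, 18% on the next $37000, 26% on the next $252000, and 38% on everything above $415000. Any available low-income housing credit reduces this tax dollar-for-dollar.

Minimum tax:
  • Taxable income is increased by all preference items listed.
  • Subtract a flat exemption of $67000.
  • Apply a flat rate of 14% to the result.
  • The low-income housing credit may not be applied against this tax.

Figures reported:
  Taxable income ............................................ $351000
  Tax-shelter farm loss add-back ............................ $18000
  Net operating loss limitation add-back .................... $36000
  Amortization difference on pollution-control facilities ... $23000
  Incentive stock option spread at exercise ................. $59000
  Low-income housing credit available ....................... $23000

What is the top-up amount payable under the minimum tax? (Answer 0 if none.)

$14920

Minimum tax:
  Adjusted income: $351000 + $18000 + $36000 + $23000 + $59000 = $487000
  Less exemption $67000 → base $420000
  $420000 × 14% = $58800

General income tax:
  $126000 × 9% = $11340
  $37000 × 18% = $6660
  $188000 × 26% = $48880
  → $66880
  Less low-income housing credit $23000 → $43880

Excess of minimum tax over general income tax: $58800 − $43880 = $14920.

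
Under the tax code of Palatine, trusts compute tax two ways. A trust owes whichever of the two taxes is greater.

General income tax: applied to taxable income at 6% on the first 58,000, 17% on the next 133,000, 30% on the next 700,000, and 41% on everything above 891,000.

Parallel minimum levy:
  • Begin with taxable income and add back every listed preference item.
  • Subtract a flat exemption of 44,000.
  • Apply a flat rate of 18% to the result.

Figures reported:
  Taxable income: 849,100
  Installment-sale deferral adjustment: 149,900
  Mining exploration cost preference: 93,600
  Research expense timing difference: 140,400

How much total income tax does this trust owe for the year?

223,520

General income tax:
  58,000 × 6% = 3,480
  133,000 × 17% = 22,610
  658,100 × 30% = 197,430
  → 223,520

Parallel minimum levy:
  Adjusted income: 849,100 + 149,900 + 93,600 + 140,400 = 1,233,000
  Less exemption 44,000 → base 1,189,000
  1,189,000 × 18% = 214,020

223,520 > 214,020, so the general income tax governs.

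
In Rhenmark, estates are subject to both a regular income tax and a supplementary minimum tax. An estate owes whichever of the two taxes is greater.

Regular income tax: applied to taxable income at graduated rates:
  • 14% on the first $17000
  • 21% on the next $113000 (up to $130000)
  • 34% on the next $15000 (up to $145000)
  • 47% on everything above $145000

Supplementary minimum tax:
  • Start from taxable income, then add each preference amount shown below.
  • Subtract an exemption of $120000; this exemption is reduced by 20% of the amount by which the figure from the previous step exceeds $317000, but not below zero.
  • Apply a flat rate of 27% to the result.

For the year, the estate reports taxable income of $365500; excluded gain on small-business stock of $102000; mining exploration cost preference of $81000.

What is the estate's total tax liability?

Supplementary minimum tax:
  Adjusted income: $365500 + $102000 + $81000 = $548500
  Exemption: $120000 − 20% × ($548500 − $317000) = $120000 − $46300 = $73700
  Base: $548500 − $73700 = $474800
  $474800 × 27% = $128196

Regular income tax:
  $17000 × 14% = $2380
  $113000 × 21% = $23730
  $15000 × 34% = $5100
  $220500 × 47% = $103635
  → $134845

$134845 > $128196, so the regular income tax governs.

$134845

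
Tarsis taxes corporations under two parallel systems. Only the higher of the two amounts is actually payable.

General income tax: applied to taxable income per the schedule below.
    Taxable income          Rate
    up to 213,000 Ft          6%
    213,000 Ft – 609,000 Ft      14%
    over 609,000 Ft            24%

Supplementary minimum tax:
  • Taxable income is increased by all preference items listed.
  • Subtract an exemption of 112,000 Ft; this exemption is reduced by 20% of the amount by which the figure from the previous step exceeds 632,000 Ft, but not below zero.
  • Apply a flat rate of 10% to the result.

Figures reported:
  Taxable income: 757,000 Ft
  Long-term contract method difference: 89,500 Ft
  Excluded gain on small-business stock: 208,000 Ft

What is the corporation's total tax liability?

Supplementary minimum tax:
  Adjusted income: 757,000 Ft + 89,500 Ft + 208,000 Ft = 1,054,500 Ft
  Exemption: 112,000 Ft − 20% × (1,054,500 Ft − 632,000 Ft) = 112,000 Ft − 84,500 Ft = 27,500 Ft
  Base: 1,054,500 Ft − 27,500 Ft = 1,027,000 Ft
  1,027,000 Ft × 10% = 102,700 Ft

General income tax:
  213,000 Ft × 6% = 12,780 Ft
  396,000 Ft × 14% = 55,440 Ft
  148,000 Ft × 24% = 35,520 Ft
  → 103,740 Ft

103,740 Ft > 102,700 Ft, so the general income tax governs.

103,740 Ft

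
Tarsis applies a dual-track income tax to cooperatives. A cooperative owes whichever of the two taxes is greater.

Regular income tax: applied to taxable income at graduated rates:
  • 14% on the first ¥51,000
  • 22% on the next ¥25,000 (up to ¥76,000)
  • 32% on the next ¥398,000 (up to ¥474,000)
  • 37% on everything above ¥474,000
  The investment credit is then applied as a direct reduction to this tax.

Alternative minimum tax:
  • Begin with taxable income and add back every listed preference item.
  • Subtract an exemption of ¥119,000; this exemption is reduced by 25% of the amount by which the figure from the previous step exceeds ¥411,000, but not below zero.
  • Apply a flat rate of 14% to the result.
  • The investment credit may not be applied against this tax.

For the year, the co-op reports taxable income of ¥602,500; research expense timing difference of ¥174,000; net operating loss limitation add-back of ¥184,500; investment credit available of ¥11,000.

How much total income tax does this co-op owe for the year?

¥176,545

Alternative minimum tax:
  Adjusted income: ¥602,500 + ¥174,000 + ¥184,500 = ¥961,000
  Exemption: 25% × (¥961,000 − ¥411,000) = ¥137,500 ≥ ¥119,000, so the exemption is fully phased out
  Base: ¥961,000 − ¥0 = ¥961,000
  ¥961,000 × 14% = ¥134,540

Regular income tax:
  ¥51,000 × 14% = ¥7,140
  ¥25,000 × 22% = ¥5,500
  ¥398,000 × 32% = ¥127,360
  ¥128,500 × 37% = ¥47,545
  → ¥187,545
  Less investment credit ¥11,000 → ¥176,545

¥176,545 > ¥134,540, so the regular income tax governs.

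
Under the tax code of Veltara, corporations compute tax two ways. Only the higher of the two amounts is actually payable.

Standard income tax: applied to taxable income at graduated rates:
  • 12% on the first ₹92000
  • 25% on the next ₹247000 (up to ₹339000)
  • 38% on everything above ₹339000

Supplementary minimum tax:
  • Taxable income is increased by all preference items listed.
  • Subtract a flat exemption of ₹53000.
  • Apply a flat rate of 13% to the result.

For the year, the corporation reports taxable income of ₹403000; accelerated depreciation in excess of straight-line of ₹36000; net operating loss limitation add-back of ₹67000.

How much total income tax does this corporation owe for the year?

Supplementary minimum tax:
  Adjusted income: ₹403000 + ₹36000 + ₹67000 = ₹506000
  Less exemption ₹53000 → base ₹453000
  ₹453000 × 13% = ₹58890

Standard income tax:
  ₹92000 × 12% = ₹11040
  ₹247000 × 25% = ₹61750
  ₹64000 × 38% = ₹24320
  → ₹97110

₹97110 > ₹58890, so the standard income tax governs.

₹97110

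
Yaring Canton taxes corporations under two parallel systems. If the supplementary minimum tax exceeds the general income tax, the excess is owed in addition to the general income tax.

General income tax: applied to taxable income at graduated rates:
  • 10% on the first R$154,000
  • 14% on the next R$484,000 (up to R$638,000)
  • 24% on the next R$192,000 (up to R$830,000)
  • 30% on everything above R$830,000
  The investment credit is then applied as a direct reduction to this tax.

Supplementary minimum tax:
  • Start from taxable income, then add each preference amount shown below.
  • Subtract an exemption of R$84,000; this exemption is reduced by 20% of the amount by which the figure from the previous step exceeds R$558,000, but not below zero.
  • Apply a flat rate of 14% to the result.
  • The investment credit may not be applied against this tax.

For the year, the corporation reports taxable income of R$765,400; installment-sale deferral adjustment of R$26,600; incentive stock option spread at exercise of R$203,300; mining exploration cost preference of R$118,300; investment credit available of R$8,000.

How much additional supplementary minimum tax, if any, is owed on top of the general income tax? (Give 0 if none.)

General income tax:
  R$154,000 × 10% = R$15,400
  R$484,000 × 14% = R$67,760
  R$127,400 × 24% = R$30,576
  → R$113,736
  Less investment credit R$8,000 → R$105,736

Supplementary minimum tax:
  Adjusted income: R$765,400 + R$26,600 + R$203,300 + R$118,300 = R$1,113,600
  Exemption: 20% × (R$1,113,600 − R$558,000) = R$111,120 ≥ R$84,000, so the exemption is fully phased out
  Base: R$1,113,600 − R$0 = R$1,113,600
  R$1,113,600 × 14% = R$155,904

Excess of supplementary minimum tax over general income tax: R$155,904 − R$105,736 = R$50,168.

R$50,168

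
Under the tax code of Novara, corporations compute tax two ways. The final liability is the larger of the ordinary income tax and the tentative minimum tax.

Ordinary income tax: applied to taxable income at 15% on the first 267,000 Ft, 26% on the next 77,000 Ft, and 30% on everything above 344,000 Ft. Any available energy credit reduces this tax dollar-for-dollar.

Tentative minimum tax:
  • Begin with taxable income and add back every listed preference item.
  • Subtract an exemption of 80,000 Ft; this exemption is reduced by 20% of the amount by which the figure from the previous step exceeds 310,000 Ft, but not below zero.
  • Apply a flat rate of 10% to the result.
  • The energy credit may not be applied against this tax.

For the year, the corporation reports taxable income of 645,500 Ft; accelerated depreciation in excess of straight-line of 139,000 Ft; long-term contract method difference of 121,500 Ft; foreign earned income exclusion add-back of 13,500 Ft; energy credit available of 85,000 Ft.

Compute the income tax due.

91,950 Ft

Ordinary income tax:
  267,000 Ft × 15% = 40,050 Ft
  77,000 Ft × 26% = 20,020 Ft
  301,500 Ft × 30% = 90,450 Ft
  → 150,520 Ft
  Less energy credit 85,000 Ft → 65,520 Ft

Tentative minimum tax:
  Adjusted income: 645,500 Ft + 139,000 Ft + 121,500 Ft + 13,500 Ft = 919,500 Ft
  Exemption: 20% × (919,500 Ft − 310,000 Ft) = 121,900 Ft ≥ 80,000 Ft, so the exemption is fully phased out
  Base: 919,500 Ft − 0 Ft = 919,500 Ft
  919,500 Ft × 10% = 91,950 Ft

91,950 Ft > 65,520 Ft, so the tentative minimum tax is the binding amount.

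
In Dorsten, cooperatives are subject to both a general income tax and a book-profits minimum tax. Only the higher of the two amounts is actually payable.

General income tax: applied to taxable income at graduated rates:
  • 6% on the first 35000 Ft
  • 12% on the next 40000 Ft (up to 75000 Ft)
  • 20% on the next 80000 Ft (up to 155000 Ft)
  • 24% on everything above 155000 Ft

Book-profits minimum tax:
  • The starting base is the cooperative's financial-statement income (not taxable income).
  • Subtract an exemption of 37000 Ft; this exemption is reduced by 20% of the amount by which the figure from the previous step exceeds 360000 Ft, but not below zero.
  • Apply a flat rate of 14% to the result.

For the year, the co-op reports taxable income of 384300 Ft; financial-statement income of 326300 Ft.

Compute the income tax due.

77932 Ft

Book-profits minimum tax:
  Base (financial-statement income): 326300 Ft
  Exemption: 326300 Ft ≤ 360000 Ft, so full 37000 Ft applies
  Base: 326300 Ft − 37000 Ft = 289300 Ft
  289300 Ft × 14% = 40502 Ft

General income tax:
  35000 Ft × 6% = 2100 Ft
  40000 Ft × 12% = 4800 Ft
  80000 Ft × 20% = 16000 Ft
  229300 Ft × 24% = 55032 Ft
  → 77932 Ft

77932 Ft > 40502 Ft, so the general income tax governs.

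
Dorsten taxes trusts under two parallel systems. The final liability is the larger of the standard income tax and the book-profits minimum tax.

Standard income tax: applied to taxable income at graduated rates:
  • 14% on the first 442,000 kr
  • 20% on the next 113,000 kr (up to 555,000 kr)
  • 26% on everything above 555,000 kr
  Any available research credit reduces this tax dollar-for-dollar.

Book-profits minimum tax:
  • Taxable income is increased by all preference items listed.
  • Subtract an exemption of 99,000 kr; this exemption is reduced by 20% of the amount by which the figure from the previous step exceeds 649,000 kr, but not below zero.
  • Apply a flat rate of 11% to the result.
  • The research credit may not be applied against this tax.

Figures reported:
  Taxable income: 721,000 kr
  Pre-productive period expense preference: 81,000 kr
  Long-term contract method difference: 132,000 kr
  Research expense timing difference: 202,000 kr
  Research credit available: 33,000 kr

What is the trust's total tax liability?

Book-profits minimum tax:
  Adjusted income: 721,000 kr + 81,000 kr + 132,000 kr + 202,000 kr = 1,136,000 kr
  Exemption: 99,000 kr − 20% × (1,136,000 kr − 649,000 kr) = 99,000 kr − 97,400 kr = 1,600 kr
  Base: 1,136,000 kr − 1,600 kr = 1,134,400 kr
  1,134,400 kr × 11% = 124,784 kr

Standard income tax:
  442,000 kr × 14% = 61,880 kr
  113,000 kr × 20% = 22,600 kr
  166,000 kr × 26% = 43,160 kr
  → 127,640 kr
  Less research credit 33,000 kr → 94,640 kr

124,784 kr > 94,640 kr, so the book-profits minimum tax is the binding amount.

124,784 kr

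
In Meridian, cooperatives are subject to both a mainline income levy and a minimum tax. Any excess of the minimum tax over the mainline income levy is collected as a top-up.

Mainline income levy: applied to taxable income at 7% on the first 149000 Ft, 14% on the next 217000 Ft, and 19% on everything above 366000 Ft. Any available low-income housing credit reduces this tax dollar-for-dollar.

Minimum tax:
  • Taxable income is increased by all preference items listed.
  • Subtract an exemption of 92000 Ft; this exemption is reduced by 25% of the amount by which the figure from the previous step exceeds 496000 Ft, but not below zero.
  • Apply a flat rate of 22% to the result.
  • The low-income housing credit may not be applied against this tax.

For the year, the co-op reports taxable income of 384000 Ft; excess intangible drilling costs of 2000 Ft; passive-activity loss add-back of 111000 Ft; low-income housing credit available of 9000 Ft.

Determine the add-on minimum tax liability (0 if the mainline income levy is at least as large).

53925 Ft

Mainline income levy:
  149000 Ft × 7% = 10430 Ft
  217000 Ft × 14% = 30380 Ft
  18000 Ft × 19% = 3420 Ft
  → 44230 Ft
  Less low-income housing credit 9000 Ft → 35230 Ft

Minimum tax:
  Adjusted income: 384000 Ft + 2000 Ft + 111000 Ft = 497000 Ft
  Exemption: 92000 Ft − 25% × (497000 Ft − 496000 Ft) = 92000 Ft − 250 Ft = 91750 Ft
  Base: 497000 Ft − 91750 Ft = 405250 Ft
  405250 Ft × 22% = 89155 Ft

Excess of minimum tax over mainline income levy: 89155 Ft − 35230 Ft = 53925 Ft.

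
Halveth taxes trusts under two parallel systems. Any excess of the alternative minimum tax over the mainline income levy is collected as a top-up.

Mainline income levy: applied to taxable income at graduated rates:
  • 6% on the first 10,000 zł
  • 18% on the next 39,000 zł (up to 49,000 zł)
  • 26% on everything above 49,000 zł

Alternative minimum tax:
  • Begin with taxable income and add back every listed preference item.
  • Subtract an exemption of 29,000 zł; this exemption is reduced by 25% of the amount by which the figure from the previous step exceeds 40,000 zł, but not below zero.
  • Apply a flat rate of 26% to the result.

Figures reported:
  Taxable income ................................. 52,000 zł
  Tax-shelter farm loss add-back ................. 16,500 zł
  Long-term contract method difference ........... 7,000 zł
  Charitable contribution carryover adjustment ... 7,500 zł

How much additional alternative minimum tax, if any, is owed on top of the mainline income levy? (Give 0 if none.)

8,435 zł

Alternative minimum tax:
  Adjusted income: 52,000 zł + 16,500 zł + 7,000 zł + 7,500 zł = 83,000 zł
  Exemption: 29,000 zł − 25% × (83,000 zł − 40,000 zł) = 29,000 zł − 10,750 zł = 18,250 zł
  Base: 83,000 zł − 18,250 zł = 64,750 zł
  64,750 zł × 26% = 16,835 zł

Mainline income levy:
  10,000 zł × 6% = 600 zł
  39,000 zł × 18% = 7,020 zł
  3,000 zł × 26% = 780 zł
  → 8,400 zł

Excess of alternative minimum tax over mainline income levy: 16,835 zł − 8,400 zł = 8,435 zł.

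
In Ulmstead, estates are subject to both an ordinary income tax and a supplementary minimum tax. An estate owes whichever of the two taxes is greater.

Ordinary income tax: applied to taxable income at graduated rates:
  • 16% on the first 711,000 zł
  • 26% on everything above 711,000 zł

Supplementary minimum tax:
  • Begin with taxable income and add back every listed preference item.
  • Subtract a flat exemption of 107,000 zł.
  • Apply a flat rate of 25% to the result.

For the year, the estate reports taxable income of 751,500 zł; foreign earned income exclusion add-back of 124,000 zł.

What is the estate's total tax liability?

192,125 zł

Supplementary minimum tax:
  Adjusted income: 751,500 zł + 124,000 zł = 875,500 zł
  Less exemption 107,000 zł → base 768,500 zł
  768,500 zł × 25% = 192,125 zł

Ordinary income tax:
  711,000 zł × 16% = 113,760 zł
  40,500 zł × 26% = 10,530 zł
  → 124,290 zł

192,125 zł > 124,290 zł, so the supplementary minimum tax is the binding amount.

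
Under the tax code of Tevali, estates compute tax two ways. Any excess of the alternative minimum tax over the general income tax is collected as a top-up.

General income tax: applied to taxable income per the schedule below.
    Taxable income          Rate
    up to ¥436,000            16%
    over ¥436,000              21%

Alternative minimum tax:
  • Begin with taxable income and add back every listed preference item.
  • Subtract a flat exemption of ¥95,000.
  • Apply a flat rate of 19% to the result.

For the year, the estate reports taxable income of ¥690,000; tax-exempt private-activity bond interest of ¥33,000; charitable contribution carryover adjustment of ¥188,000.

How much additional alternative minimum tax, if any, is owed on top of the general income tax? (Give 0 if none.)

General income tax:
  ¥436,000 × 16% = ¥69,760
  ¥254,000 × 21% = ¥53,340
  → ¥123,100

Alternative minimum tax:
  Adjusted income: ¥690,000 + ¥33,000 + ¥188,000 = ¥911,000
  Less exemption ¥95,000 → base ¥816,000
  ¥816,000 × 19% = ¥155,040

Excess of alternative minimum tax over general income tax: ¥155,040 − ¥123,100 = ¥31,940.

¥31,940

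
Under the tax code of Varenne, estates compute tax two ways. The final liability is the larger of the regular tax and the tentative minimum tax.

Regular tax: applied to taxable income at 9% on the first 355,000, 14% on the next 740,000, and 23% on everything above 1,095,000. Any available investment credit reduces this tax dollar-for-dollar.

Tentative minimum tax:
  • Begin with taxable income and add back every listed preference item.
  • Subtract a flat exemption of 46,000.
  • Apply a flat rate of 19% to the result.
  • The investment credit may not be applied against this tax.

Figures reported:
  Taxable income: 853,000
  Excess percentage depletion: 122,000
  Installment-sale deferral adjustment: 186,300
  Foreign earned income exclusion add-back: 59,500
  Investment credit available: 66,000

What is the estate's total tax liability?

Tentative minimum tax:
  Adjusted income: 853,000 + 122,000 + 186,300 + 59,500 = 1,220,800
  Less exemption 46,000 → base 1,174,800
  1,174,800 × 19% = 223,212

Regular tax:
  355,000 × 9% = 31,950
  498,000 × 14% = 69,720
  → 101,670
  Less investment credit 66,000 → 35,670

223,212 > 35,670, so the tentative minimum tax is the binding amount.

223,212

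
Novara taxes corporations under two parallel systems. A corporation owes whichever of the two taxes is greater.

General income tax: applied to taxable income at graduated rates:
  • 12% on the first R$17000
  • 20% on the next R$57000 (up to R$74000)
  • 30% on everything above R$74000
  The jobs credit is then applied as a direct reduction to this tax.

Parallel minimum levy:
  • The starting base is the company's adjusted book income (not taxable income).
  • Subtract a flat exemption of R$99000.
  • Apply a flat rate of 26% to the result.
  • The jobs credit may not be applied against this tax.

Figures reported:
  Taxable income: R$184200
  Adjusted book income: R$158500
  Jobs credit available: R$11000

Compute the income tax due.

General income tax:
  R$17000 × 12% = R$2040
  R$57000 × 20% = R$11400
  R$110200 × 30% = R$33060
  → R$46500
  Less jobs credit R$11000 → R$35500

Parallel minimum levy:
  Base (adjusted book income): R$158500
  Less exemption R$99000 → base R$59500
  R$59500 × 26% = R$15470

R$35500 > R$15470, so the general income tax governs.

R$35500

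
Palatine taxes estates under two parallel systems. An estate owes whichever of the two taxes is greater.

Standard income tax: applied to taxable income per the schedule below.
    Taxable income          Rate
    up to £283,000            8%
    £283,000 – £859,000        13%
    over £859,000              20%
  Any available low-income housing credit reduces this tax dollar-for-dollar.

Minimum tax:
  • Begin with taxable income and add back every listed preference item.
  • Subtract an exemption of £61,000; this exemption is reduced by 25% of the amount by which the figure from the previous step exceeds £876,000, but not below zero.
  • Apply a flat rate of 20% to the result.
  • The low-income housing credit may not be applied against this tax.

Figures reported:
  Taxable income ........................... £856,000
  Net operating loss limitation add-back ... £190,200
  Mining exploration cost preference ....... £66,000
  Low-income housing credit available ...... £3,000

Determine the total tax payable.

Minimum tax:
  Adjusted income: £856,000 + £190,200 + £66,000 = £1,112,200
  Exemption: £61,000 − 25% × (£1,112,200 − £876,000) = £61,000 − £59,050 = £1,950
  Base: £1,112,200 − £1,950 = £1,110,250
  £1,110,250 × 20% = £222,050

Standard income tax:
  £283,000 × 8% = £22,640
  £573,000 × 13% = £74,490
  → £97,130
  Less low-income housing credit £3,000 → £94,130

£222,050 > £94,130, so the minimum tax is the binding amount.

£222,050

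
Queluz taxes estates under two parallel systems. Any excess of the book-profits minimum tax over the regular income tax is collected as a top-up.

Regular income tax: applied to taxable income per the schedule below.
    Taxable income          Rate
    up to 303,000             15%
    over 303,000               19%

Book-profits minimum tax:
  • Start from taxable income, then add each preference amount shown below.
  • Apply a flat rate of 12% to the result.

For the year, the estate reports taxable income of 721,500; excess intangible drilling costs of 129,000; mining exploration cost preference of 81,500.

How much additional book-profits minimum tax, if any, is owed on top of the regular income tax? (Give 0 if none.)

Regular income tax:
  303,000 × 15% = 45,450
  418,500 × 19% = 79,515
  → 124,965

Book-profits minimum tax:
  Adjusted income: 721,500 + 129,000 + 81,500 = 932,000
  932,000 × 12% = 111,840

111,840 ≤ 124,965, so no add-on is due.

0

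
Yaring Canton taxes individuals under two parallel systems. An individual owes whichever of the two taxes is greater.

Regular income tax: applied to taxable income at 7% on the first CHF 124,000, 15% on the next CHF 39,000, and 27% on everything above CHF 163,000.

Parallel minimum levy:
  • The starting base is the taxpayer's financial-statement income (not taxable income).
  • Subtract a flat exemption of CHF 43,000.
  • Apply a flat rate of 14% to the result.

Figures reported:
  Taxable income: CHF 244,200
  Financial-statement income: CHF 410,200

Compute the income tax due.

Parallel minimum levy:
  Base (financial-statement income): CHF 410,200
  Less exemption CHF 43,000 → base CHF 367,200
  CHF 367,200 × 14% = CHF 51,408

Regular income tax:
  CHF 124,000 × 7% = CHF 8,680
  CHF 39,000 × 15% = CHF 5,850
  CHF 81,200 × 27% = CHF 21,924
  → CHF 36,454

CHF 51,408 > CHF 36,454, so the parallel minimum levy is the binding amount.

CHF 51,408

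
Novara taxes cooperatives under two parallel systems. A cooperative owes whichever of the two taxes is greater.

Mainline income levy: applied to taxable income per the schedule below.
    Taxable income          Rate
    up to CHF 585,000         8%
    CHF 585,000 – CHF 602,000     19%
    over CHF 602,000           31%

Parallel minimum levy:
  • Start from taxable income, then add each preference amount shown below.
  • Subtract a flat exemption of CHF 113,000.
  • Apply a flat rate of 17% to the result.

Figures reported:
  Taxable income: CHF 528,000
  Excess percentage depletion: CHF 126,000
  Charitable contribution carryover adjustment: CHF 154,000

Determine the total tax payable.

CHF 118,150

Mainline income levy:
  CHF 528,000 × 8% = CHF 42,240

Parallel minimum levy:
  Adjusted income: CHF 528,000 + CHF 126,000 + CHF 154,000 = CHF 808,000
  Less exemption CHF 113,000 → base CHF 695,000
  CHF 695,000 × 17% = CHF 118,150

CHF 118,150 > CHF 42,240, so the parallel minimum levy is the binding amount.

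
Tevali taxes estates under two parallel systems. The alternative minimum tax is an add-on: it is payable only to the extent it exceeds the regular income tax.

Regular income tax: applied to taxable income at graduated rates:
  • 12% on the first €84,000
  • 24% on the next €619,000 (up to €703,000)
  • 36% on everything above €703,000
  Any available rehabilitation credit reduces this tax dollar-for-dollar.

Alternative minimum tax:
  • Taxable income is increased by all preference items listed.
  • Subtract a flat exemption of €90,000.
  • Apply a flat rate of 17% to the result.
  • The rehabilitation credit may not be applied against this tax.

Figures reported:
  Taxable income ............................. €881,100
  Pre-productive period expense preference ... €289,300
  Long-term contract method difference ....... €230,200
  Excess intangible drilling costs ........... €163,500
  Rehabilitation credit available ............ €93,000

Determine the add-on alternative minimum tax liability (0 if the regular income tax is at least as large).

€120,841

Alternative minimum tax:
  Adjusted income: €881,100 + €289,300 + €230,200 + €163,500 = €1,564,100
  Less exemption €90,000 → base €1,474,100
  €1,474,100 × 17% = €250,597

Regular income tax:
  €84,000 × 12% = €10,080
  €619,000 × 24% = €148,560
  €178,100 × 36% = €64,116
  → €222,756
  Less rehabilitation credit €93,000 → €129,756

Excess of alternative minimum tax over regular income tax: €250,597 − €129,756 = €120,841.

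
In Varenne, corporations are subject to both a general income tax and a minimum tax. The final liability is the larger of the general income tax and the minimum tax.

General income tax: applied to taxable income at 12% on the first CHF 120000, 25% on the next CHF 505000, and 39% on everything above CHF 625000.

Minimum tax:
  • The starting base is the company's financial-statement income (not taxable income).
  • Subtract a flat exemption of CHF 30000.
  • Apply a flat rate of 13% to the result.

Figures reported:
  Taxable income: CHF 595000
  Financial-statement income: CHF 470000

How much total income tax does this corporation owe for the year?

CHF 133150

General income tax:
  CHF 120000 × 12% = CHF 14400
  CHF 475000 × 25% = CHF 118750
  → CHF 133150

Minimum tax:
  Base (financial-statement income): CHF 470000
  Less exemption CHF 30000 → base CHF 440000
  CHF 440000 × 13% = CHF 57200

CHF 133150 > CHF 57200, so the general income tax governs.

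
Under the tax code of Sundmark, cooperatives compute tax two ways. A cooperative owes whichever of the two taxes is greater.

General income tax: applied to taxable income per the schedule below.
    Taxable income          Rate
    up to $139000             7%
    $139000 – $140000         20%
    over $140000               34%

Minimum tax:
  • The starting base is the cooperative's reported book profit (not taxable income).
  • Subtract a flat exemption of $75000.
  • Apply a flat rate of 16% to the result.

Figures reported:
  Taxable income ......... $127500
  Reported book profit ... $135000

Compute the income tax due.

$9600

Minimum tax:
  Base (reported book profit): $135000
  Less exemption $75000 → base $60000
  $60000 × 16% = $9600

General income tax:
  $127500 × 7% = $8925

$9600 > $8925, so the minimum tax is the binding amount.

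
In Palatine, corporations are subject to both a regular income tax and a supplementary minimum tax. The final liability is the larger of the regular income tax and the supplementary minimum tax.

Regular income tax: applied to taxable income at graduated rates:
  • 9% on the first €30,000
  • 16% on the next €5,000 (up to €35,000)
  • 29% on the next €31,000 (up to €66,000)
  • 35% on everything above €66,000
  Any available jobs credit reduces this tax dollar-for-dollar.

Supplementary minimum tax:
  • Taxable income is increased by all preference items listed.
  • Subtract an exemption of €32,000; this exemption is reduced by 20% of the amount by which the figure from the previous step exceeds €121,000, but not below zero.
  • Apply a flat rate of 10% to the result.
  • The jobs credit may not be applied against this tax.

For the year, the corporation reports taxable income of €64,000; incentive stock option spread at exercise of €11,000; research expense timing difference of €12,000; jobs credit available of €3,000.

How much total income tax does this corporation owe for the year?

€8,910

Supplementary minimum tax:
  Adjusted income: €64,000 + €11,000 + €12,000 = €87,000
  Exemption: €87,000 ≤ €121,000, so full €32,000 applies
  Base: €87,000 − €32,000 = €55,000
  €55,000 × 10% = €5,500

Regular income tax:
  €30,000 × 9% = €2,700
  €5,000 × 16% = €800
  €29,000 × 29% = €8,410
  → €11,910
  Less jobs credit €3,000 → €8,910

€8,910 > €5,500, so the regular income tax governs.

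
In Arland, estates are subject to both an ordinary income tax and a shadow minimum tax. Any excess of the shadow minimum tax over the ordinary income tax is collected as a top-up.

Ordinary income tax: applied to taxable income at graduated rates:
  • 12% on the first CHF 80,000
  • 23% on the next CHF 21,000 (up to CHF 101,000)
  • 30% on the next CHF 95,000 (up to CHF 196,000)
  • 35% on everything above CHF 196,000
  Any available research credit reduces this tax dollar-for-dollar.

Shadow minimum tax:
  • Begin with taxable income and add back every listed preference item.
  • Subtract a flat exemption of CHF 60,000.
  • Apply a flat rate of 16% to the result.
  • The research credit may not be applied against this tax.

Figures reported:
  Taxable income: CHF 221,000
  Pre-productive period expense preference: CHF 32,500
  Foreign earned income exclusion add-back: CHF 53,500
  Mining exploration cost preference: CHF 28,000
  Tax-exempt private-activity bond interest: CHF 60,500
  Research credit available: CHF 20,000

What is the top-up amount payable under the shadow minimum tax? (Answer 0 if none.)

CHF 22,000

Ordinary income tax:
  CHF 80,000 × 12% = CHF 9,600
  CHF 21,000 × 23% = CHF 4,830
  CHF 95,000 × 30% = CHF 28,500
  CHF 25,000 × 35% = CHF 8,750
  → CHF 51,680
  Less research credit CHF 20,000 → CHF 31,680

Shadow minimum tax:
  Adjusted income: CHF 221,000 + CHF 32,500 + CHF 53,500 + CHF 28,000 + CHF 60,500 = CHF 395,500
  Less exemption CHF 60,000 → base CHF 335,500
  CHF 335,500 × 16% = CHF 53,680

Excess of shadow minimum tax over ordinary income tax: CHF 53,680 − CHF 31,680 = CHF 22,000.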